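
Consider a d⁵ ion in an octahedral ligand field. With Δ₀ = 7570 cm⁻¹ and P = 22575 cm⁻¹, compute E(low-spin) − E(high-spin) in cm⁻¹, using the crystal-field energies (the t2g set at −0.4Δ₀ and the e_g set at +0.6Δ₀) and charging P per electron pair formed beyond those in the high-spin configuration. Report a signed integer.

30010

High-spin d⁵ fills as t2g^3 e_g^2 with CFSE 3(−0.4) + 2(+0.6) = 0.0Δ₀ = 0 cm⁻¹.
Low-spin: t2g^5 e_g^0, orbital CFSE = -2.0Δ₀ = -15140 cm⁻¹; plus 2 excess pairs × P = +45150 cm⁻¹; total 30010 cm⁻¹.
The difference is 30010 − (0) = 30010 cm⁻¹, so high-spin lies lower.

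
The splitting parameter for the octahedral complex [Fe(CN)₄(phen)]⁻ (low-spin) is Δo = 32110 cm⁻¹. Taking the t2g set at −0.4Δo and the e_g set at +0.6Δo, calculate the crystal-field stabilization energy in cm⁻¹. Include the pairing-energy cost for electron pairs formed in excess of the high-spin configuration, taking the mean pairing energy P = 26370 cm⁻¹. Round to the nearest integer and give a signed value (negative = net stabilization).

Ligand charges: 4×(-1) from CN⁻ and 1×(+0) from phen sum to -4; with overall charge -1, Fe is +3.
Fe³⁺: group 8, so d-count = 8 − 3 = 5.
Electron filling gives t2g^5 e_g^0.
Orbital CFSE = 5(-0.4) + 0(0.6) = -2.0Δo = -2.0 × 32110 = -64220 cm⁻¹.
Relative to high-spin t2g^3 e_g^2 (0 paired), the low-spin configuration has 2 additional pairs, contributing +2 × 26370 = +52740 cm⁻¹.
Net CFSE = -64220 + 52740 = -11480 cm⁻¹.

-11480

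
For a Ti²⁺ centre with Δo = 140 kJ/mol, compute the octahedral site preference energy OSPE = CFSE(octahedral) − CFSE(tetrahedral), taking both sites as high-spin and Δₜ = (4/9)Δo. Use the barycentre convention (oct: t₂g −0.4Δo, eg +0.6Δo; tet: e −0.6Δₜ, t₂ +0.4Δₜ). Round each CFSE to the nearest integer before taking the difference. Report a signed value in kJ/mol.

Group 4 minus oxidation state +2 gives a d² configuration for Ti²⁺.
Octahedral (high-spin): t₂g² eg⁰, CFSE = 2(−0.4) + 0(+0.6) = -0.8Δo = -0.8 × 140 = -112 kJ/mol.
Tetrahedral e² t₂⁰ gives -1.2Δₜ = -1.2 × (4/9) × 140 = -75 kJ/mol.
OSPE = CFSE(oct) − CFSE(tet) = -112 − (-75) = -37 kJ/mol.

-37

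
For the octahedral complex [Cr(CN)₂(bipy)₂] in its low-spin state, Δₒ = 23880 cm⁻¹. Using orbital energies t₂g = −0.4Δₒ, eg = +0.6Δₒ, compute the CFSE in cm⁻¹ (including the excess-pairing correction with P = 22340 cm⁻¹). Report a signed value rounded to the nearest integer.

Ligand charges: 2×(-1) from CN⁻ and 2×(+0) from bipy sum to -2; with overall charge +0, Cr is +2.
Cr²⁺: group 6, so d-count = 6 − 2 = 4.
Configuration: t₂g⁴ eg⁰.
The orbital stabilization is -1.6Δₒ = -1.6 × 23880 = -38208 cm⁻¹.
Relative to high-spin t₂g³ eg¹ (0 paired), the low-spin configuration has 1 additional pair, contributing +1 × 22340 = +22340 cm⁻¹.
Net CFSE = -38208 + 22340 = -15868 cm⁻¹.

-15868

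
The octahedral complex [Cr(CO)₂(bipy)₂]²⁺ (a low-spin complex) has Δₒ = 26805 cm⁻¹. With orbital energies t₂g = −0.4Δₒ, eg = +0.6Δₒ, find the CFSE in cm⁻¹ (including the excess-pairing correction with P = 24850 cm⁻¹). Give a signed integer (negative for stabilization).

-18038

Ligand charges: 2×(+0) from CO and 2×(+0) from bipy sum to +0; with overall charge +2, Cr is +2.
Cr²⁺: group 6, so d-count = 6 − 2 = 4.
The d⁴ electrons fill as t₂g⁴ eg⁰.
CFSE(orbital) = 4×(-0.4Δₒ) + 0×(0.6Δₒ) = -1.6Δₒ; with Δₒ = 26805 cm⁻¹ that is -42888 cm⁻¹.
Pairing penalty: 1 pair vs 0 in the high-spin reference → 1 extra × P = 24850 cm⁻¹.
Net CFSE = -42888 + 24850 = -18038 cm⁻¹.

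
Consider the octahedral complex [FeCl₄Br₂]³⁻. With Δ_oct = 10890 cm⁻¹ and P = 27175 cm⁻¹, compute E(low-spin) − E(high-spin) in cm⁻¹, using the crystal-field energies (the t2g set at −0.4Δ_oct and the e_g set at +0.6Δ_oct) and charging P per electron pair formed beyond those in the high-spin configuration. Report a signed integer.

Ligand charges: 4×(-1) from Cl⁻ and 2×(-1) from Br⁻ sum to -6; with overall charge -3, Fe is +3.
Fe sits in group 8; removing 3 electrons leaves Fe³⁺ with 8 − 3 = 5 d electrons.
In the high-spin limit (t2g^3 e_g^2) the orbital term is 0.0Δ_oct = 0 cm⁻¹, with no excess pairing.
Low-spin: t2g^5 e_g^0, orbital CFSE = -2.0Δ_oct = -21780 cm⁻¹; plus 2 excess pairs × P = +54350 cm⁻¹; total 32570 cm⁻¹.
E(LS) − E(HS) = 32570 − (0) = 32570 cm⁻¹.

32570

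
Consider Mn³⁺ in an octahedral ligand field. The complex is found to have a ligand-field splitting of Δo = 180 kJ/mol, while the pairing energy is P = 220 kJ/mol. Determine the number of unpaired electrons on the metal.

Mn is in group 7, so Mn³⁺ is d⁴ (7 − 3 = 4).
Here Δo < P (180 < 220), so the high-spin state is favoured.
That gives t₂g³ eg¹.
Unpaired electrons: 4.

4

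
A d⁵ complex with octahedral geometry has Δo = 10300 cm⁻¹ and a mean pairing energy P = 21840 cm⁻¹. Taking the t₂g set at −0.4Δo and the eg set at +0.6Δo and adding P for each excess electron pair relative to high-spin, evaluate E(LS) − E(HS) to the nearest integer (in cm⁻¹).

23080

High-spin d⁵ fills as t₂g³ eg² with CFSE 3(−0.4) + 2(+0.6) = 0.0Δo = 0 cm⁻¹.
Low-spin: t₂g⁵ eg⁰, orbital CFSE = -2.0Δo = -20600 cm⁻¹; plus 2 excess pairs × P = +43680 cm⁻¹; total 23080 cm⁻¹.
Thus E(LS) − E(HS) = 23080 cm⁻¹.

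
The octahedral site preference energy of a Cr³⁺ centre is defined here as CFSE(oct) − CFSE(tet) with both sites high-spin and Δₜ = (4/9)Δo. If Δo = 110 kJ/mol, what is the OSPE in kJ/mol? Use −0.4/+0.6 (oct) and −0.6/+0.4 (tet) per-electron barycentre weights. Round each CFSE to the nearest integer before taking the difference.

-93

Cr³⁺: group 6, so d-count = 6 − 3 = 3.
Octahedral (high-spin): t2g^3 e_g^0, CFSE = 3(−0.4) + 0(+0.6) = -1.2Δo = -1.2 × 110 = -132 kJ/mol.
In a tetrahedral site the filling is e^2 t2^1: CFSE(tet) = -0.8Δₜ = -0.8 × (4/9)(110) = -39 kJ/mol.
OSPE = CFSE(oct) − CFSE(tet) = -132 − (-39) = -93 kJ/mol.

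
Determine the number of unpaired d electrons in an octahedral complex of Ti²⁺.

2

Ti sits in group 4; removing 2 electrons leaves Ti²⁺ with 4 − 2 = 2 d electrons.
Configuration: t₂g² eg⁰, giving 2 unpaired electrons.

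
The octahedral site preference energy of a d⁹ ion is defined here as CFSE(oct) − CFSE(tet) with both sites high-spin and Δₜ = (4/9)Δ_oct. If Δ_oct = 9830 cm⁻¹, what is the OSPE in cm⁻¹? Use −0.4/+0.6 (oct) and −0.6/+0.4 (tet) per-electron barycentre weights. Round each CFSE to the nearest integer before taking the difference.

-4150

In an octahedral site d⁹ (HS) is t₂g⁶ eg³, giving CFSE(oct) = -0.6Δ_oct = -5898 cm⁻¹.
Tetrahedral: e⁴ t₂⁵, CFSE = 4(−0.6) + 5(+0.4) = -0.4Δₜ = -0.4 × (4/9) × 9830 = -1748 cm⁻¹.
OSPE = CFSE(oct) − CFSE(tet) = -5898 − (-1748) = -4150 cm⁻¹.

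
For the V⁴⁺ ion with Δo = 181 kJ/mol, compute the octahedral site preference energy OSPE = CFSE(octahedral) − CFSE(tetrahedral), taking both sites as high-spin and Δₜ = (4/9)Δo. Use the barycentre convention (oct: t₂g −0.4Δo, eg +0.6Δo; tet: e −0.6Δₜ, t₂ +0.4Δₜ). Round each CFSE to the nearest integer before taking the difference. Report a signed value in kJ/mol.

-24

V is in group 5, so V⁴⁺ is d¹ (5 − 4 = 1).
In an octahedral site d¹ (HS) is t2g^1 e_g^0, giving CFSE(oct) = -0.4Δo = -72 kJ/mol.
Tetrahedral: e^1 t2^0, CFSE = 1(−0.6) + 0(+0.4) = -0.6Δₜ = -0.6 × (4/9) × 181 = -48 kJ/mol.
OSPE = CFSE(oct) − CFSE(tet) = -72 − (-48) = -24 kJ/mol.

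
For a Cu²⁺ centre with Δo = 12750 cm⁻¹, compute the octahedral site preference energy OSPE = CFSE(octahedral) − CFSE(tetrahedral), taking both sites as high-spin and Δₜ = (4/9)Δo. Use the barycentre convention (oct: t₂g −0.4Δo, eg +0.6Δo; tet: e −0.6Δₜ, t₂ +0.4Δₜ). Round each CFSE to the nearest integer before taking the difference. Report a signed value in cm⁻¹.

-5383

Group 11 minus oxidation state +2 gives a d⁹ configuration for Cu²⁺.
Octahedral (high-spin): t₂g⁶ eg³, CFSE = 6(−0.4) + 3(+0.6) = -0.6Δo = -0.6 × 12750 = -7650 cm⁻¹.
In a tetrahedral site the filling is e⁴ t₂⁵: CFSE(tet) = -0.4Δₜ = -0.4 × (4/9)(12750) = -2267 cm⁻¹.
Subtracting, OSPE = -7650 − (-2267) = -5383 cm⁻¹.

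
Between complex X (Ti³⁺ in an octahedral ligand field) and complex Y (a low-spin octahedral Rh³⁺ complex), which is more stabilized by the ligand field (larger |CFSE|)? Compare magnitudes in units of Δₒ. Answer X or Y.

Y

X: Ti sits in group 4; removing 3 electrons leaves Ti³⁺ with 4 − 3 = 1 d electrons; t2g^1 e_g^0, CFSE = -0.4Δₒ.
Y: Group 9 minus oxidation state +3 gives a d⁶ configuration for Rh³⁺; t₂g⁶ eg⁰, CFSE = -2.4Δₒ.
So Y has the larger |CFSE|.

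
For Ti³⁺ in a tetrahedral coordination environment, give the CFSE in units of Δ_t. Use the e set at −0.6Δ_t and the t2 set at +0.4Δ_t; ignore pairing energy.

Ti is in group 4, so Ti³⁺ is d¹ (4 − 3 = 1).
Tetrahedral splitting is small, so the complex is high-spin.
Configuration: e^1 t2^0.
CFSE = 1(-0.6Δ_t) + 0(0.4Δ_t) = -0.6Δ_t + 0.0Δ_t = -0.6Δ_t.

-0.6 Δ_t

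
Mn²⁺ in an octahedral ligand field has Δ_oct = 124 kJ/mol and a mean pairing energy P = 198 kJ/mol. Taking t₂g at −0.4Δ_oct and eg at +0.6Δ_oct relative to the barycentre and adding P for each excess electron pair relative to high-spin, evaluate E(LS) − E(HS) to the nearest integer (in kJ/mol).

Mn²⁺: group 7, so d-count = 7 − 2 = 5.
High-spin: t₂g³ eg², CFSE = 0.0Δ_oct = 0 kJ/mol.
Low-spin t₂g⁵ eg⁰ gives -2.0Δ_oct = -248 kJ/mol, but forming 2 extra pairs costs 2P = 396 kJ/mol, so E(LS) = -248 + 396 = 148 kJ/mol.
Thus E(LS) − E(HS) = 148 kJ/mol.

148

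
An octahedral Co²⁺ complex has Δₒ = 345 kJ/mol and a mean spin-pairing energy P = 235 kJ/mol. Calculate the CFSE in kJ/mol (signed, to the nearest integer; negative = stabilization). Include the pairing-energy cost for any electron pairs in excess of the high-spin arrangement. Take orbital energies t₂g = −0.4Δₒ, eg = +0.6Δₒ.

Co sits in group 9; removing 2 electrons leaves Co²⁺ with 9 − 2 = 7 d electrons.
Δₒ > P, so pairing is preferred: the ground state is low-spin.
Filling d⁷ accordingly: t₂g⁶ eg¹.
Orbital CFSE = -1.8Δₒ = -1.8 × 345 = -621 kJ/mol.
Excess pairs vs high-spin: 3 − 2 = 1; pairing cost = +235 kJ/mol.
Net CFSE = -621 + 235 = -386 kJ/mol.

-386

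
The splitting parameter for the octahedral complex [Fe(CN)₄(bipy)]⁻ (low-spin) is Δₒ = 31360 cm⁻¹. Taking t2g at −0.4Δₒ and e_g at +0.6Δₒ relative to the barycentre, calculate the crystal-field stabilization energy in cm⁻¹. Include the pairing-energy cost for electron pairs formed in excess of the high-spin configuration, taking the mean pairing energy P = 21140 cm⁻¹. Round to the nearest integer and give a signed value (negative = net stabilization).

-20440

Ligand charges: 4×(-1) from CN⁻ and 1×(+0) from bipy sum to -4; with overall charge -1, Fe is +3.
Fe sits in group 8; removing 3 electrons leaves Fe³⁺ with 8 − 3 = 5 d electrons.
Electron filling gives t2g^5 e_g^0.
The orbital stabilization is -2.0Δₒ = -2.0 × 31360 = -62720 cm⁻¹.
Pairing penalty: 2 pairs vs 0 in the high-spin reference → 2 extra × P = 42280 cm⁻¹.
Combining: -62720 + 42280 = -20440 cm⁻¹.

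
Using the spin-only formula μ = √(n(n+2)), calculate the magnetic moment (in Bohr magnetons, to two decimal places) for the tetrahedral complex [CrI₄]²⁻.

Each I⁻ contributes -1; 4 × (-1) = -4. With overall charge -2, Cr is in the +2 oxidation state.
Cr²⁺: group 6, so d-count = 6 − 2 = 4.
Tetrahedral fields are weak (Δₜ ≈ 4/9 Δₒ), so electrons fill high-spin.
Configuration: e² t₂² → 4 unpaired electrons.
μ(spin-only) = √[4(4+2)] = √24 ≈ 4.90 Bohr magnetons.

4.90 Bohr magnetons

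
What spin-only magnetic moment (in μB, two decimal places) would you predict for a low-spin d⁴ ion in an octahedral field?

2.83 μB

Configuration: t2g^4 e_g^0 → 2 unpaired electrons.
μ(spin-only) = √[2(2+2)] = √8 ≈ 2.83 μB.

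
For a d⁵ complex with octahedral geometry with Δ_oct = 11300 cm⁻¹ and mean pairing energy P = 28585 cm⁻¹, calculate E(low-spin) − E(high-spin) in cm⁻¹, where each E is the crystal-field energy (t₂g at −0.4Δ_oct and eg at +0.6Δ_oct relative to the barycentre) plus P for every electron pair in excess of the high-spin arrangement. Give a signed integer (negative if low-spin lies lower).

34570

High-spin d⁵ fills as t₂g³ eg² with CFSE 3(−0.4) + 2(+0.6) = 0.0Δ_oct = 0 cm⁻¹.
Low-spin t₂g⁵ eg⁰ gives -2.0Δ_oct = -22600 cm⁻¹, but forming 2 extra pairs costs 2P = 57170 cm⁻¹, so E(LS) = -22600 + 57170 = 34570 cm⁻¹.
The difference is 34570 − (0) = 34570 cm⁻¹, so high-spin lies lower.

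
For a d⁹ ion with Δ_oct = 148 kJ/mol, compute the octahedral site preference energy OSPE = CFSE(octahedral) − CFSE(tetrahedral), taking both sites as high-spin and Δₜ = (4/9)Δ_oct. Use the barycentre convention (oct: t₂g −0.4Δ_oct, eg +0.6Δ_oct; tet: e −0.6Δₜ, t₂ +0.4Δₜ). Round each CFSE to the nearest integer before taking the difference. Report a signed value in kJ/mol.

-63

Octahedral high-spin t₂g⁶ eg³: CFSE = -0.6 × 148 = -89 kJ/mol.
Tetrahedral e⁴ t₂⁵ gives -0.4Δₜ = -0.4 × (4/9) × 148 = -26 kJ/mol.
OSPE = -89 − (-26) = -63 kJ/mol.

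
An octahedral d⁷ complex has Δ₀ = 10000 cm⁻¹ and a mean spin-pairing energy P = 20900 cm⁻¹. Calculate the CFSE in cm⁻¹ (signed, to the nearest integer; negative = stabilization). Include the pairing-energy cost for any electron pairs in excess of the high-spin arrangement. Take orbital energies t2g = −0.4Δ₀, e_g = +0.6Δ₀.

-8000

Δ₀ < P, so pairing is avoided: the ground state is high-spin.
Filling d⁷ accordingly: t2g^5 e_g^2.
Orbital CFSE = -0.8Δ₀ = -0.8 × 10000 = -8000 cm⁻¹.
High-spin has no excess pairs, so no pairing correction applies.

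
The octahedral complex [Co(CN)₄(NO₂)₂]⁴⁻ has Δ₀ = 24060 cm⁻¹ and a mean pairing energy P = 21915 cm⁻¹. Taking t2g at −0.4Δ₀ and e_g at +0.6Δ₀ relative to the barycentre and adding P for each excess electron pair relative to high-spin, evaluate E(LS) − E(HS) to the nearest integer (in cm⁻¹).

-2145

Ligand charges: 4×(-1) from CN⁻ and 2×(-1) from NO₂⁻ sum to -6; with overall charge -4, Co is +2.
Group 9 minus oxidation state +2 gives a d⁷ configuration for Co²⁺.
High-spin: t2g^5 e_g^2, CFSE = -0.8Δ₀ = -19248 cm⁻¹.
Low-spin t2g^6 e_g^1 gives -1.8Δ₀ = -43308 cm⁻¹, but forming 1 extra pair costs 1P = 21915 cm⁻¹, so E(LS) = -43308 + 21915 = -21393 cm⁻¹.
E(LS) − E(HS) = -21393 − (-19248) = -2145 cm⁻¹.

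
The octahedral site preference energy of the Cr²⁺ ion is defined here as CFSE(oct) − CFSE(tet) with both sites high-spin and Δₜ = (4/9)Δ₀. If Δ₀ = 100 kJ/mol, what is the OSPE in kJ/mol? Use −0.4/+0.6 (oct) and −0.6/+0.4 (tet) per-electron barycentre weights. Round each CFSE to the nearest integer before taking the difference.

Cr²⁺: group 6, so d-count = 6 − 2 = 4.
Octahedral high-spin t₂g³ eg¹: CFSE = -0.6 × 100 = -60 kJ/mol.
In a tetrahedral site the filling is e² t₂²: CFSE(tet) = -0.4Δₜ = -0.4 × (4/9)(100) = -18 kJ/mol.
OSPE = CFSE(oct) − CFSE(tet) = -60 − (-18) = -42 kJ/mol.

-42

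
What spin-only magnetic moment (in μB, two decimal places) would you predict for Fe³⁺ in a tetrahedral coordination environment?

Fe sits in group 8; removing 3 electrons leaves Fe³⁺ with 8 − 3 = 5 d electrons.
With tetrahedral geometry the complex is necessarily high-spin.
Configuration: e^2 t2^3 → 5 unpaired electrons.
μ(spin-only) = √[5(5+2)] = √35 ≈ 5.92 μB.

5.92 μB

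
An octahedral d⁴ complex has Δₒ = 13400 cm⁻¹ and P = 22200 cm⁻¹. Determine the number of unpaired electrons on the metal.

Δₒ < P, so pairing is avoided: the ground state is high-spin.
That gives t2g^3 e_g^1.
Unpaired electrons: 4.

4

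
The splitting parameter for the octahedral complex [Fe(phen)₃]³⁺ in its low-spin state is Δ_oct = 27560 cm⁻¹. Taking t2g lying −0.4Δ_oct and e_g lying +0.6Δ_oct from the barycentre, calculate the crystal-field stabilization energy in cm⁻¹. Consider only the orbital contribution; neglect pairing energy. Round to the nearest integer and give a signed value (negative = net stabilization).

-55120

phen is neutral, so the +3 overall charge sits on Fe: oxidation state +3.
Fe is in group 8, so Fe³⁺ is d⁵ (8 − 3 = 5).
The d⁵ electrons fill as t2g^5 e_g^0.
Orbital CFSE = 5(-0.4) + 0(0.6) = -2.0Δ_oct = -2.0 × 27560 = -55120 cm⁻¹.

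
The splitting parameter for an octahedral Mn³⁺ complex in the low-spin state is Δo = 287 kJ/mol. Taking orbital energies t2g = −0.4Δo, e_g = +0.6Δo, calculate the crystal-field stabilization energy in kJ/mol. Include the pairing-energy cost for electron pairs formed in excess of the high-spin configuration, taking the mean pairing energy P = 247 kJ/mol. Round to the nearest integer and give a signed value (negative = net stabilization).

Mn sits in group 7; removing 3 electrons leaves Mn³⁺ with 7 − 3 = 4 d electrons.
Electron filling gives t2g^4 e_g^0.
The orbital stabilization is -1.6Δo = -1.6 × 287 = -459 kJ/mol.
High-spin d⁴ would be t2g^3 e_g^1 with 0 pairs; low-spin has 1, so 1 excess pair costs +1P = +247 kJ/mol.
Combining: -459 + 247 = -212 kJ/mol.

-212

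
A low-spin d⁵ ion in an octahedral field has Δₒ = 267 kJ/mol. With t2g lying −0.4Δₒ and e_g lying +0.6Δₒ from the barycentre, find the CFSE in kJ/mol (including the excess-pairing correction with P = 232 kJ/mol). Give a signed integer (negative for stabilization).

The d⁵ electrons fill as t2g^5 e_g^0.
Orbital CFSE = 5(-0.4) + 0(0.6) = -2.0Δₒ = -2.0 × 267 = -534 kJ/mol.
Relative to high-spin t2g^3 e_g^2 (0 paired), the low-spin configuration has 2 additional pairs, contributing +2 × 232 = +464 kJ/mol.
Combining: -534 + 464 = -70 kJ/mol.

-70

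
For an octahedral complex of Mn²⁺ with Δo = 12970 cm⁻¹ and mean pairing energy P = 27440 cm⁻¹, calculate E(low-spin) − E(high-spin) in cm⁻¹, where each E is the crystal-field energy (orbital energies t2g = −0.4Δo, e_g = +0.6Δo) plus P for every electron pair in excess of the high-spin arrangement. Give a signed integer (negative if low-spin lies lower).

28940

Mn sits in group 7; removing 2 electrons leaves Mn²⁺ with 7 − 2 = 5 d electrons.
In the high-spin limit (t2g^3 e_g^2) the orbital term is 0.0Δo = 0 cm⁻¹, with no excess pairing.
For low-spin the configuration is t2g^5 e_g^0: orbital energy -2.0 × 12970 = -25940 cm⁻¹, and 2 additional pairs relative to high-spin add 54880 cm⁻¹, giving 28940 cm⁻¹.
The difference is 28940 − (0) = 28940 cm⁻¹, so high-spin lies lower.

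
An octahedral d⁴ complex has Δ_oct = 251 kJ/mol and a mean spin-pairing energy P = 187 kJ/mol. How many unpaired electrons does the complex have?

2

Since Δ_oct = 251 kJ/mol > P = 187 kJ/mol, the complex adopts the low-spin configuration.
Filling d⁴ accordingly: t₂g⁴ eg⁰.
Unpaired electrons: 2.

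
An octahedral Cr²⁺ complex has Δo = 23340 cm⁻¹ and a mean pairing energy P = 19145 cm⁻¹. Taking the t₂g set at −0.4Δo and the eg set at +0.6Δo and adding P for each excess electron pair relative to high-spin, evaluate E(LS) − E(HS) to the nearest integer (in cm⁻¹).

Cr sits in group 6; removing 2 electrons leaves Cr²⁺ with 6 − 2 = 4 d electrons.
In the high-spin limit (t₂g³ eg¹) the orbital term is -0.6Δo = -14004 cm⁻¹, with no excess pairing.
For low-spin the configuration is t₂g⁴ eg⁰: orbital energy -1.6 × 23340 = -37344 cm⁻¹, and 1 additional pair relative to high-spin adds 19145 cm⁻¹, giving -18199 cm⁻¹.
E(LS) − E(HS) = -18199 − (-14004) = -4195 cm⁻¹.

-4195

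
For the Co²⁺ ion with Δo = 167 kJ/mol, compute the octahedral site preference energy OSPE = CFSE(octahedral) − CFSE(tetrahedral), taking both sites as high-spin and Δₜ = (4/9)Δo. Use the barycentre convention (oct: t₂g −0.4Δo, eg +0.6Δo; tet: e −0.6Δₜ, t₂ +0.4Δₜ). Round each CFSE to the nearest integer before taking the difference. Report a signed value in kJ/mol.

Co is in group 9, so Co²⁺ is d⁷ (9 − 2 = 7).
In an octahedral site d⁷ (HS) is t₂g⁵ eg², giving CFSE(oct) = -0.8Δo = -134 kJ/mol.
Tetrahedral: e⁴ t₂³, CFSE = 4(−0.6) + 3(+0.4) = -1.2Δₜ = -1.2 × (4/9) × 167 = -89 kJ/mol.
Subtracting, OSPE = -134 − (-89) = -45 kJ/mol.

-45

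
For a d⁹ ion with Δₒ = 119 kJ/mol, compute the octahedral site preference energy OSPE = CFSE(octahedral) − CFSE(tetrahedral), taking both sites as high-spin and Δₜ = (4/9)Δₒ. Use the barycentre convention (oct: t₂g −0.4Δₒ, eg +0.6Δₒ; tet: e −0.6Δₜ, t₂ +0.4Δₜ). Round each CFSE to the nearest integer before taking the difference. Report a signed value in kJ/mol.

-50

In an octahedral site d⁹ (HS) is t2g^6 e_g^3, giving CFSE(oct) = -0.6Δₒ = -71 kJ/mol.
Tetrahedral e^4 t2^5 gives -0.4Δₜ = -0.4 × (4/9) × 119 = -21 kJ/mol.
OSPE = -71 − (-21) = -50 kJ/mol.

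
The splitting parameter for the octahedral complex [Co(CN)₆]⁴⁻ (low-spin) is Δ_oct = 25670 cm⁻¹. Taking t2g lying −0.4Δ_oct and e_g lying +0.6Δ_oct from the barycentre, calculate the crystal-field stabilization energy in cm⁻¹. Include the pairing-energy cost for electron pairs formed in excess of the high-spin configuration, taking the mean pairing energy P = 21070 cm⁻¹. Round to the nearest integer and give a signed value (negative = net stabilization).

Each CN⁻ contributes -1; 6 × (-1) = -6. With overall charge -4, Co is in the +2 oxidation state.
Co is in group 9, so Co²⁺ is d⁷ (9 − 2 = 7).
Configuration: t2g^6 e_g^1.
The orbital stabilization is -1.8Δ_oct = -1.8 × 25670 = -46206 cm⁻¹.
Pairing penalty: 3 pairs vs 2 in the high-spin reference → 1 extra × P = 21070 cm⁻¹.
Combining: -46206 + 21070 = -25136 cm⁻¹.

-25136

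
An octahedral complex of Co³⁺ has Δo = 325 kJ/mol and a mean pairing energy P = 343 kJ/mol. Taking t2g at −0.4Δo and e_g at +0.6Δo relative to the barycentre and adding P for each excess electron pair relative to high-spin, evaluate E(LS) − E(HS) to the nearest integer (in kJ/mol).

Co³⁺: group 9, so d-count = 9 − 3 = 6.
High-spin d⁶ fills as t2g^4 e_g^2 with CFSE 4(−0.4) + 2(+0.6) = -0.4Δo = -130 kJ/mol.
Low-spin: t2g^6 e_g^0, orbital CFSE = -2.4Δo = -780 kJ/mol; plus 2 excess pairs × P = +686 kJ/mol; total -94 kJ/mol.
E(LS) − E(HS) = -94 − (-130) = 36 kJ/mol.

36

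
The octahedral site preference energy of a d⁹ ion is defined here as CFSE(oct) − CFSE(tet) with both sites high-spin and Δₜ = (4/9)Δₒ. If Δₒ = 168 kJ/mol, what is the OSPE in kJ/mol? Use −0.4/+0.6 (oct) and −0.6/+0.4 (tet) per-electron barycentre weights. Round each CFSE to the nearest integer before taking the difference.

-71

Octahedral (high-spin): t2g^6 e_g^3, CFSE = 6(−0.4) + 3(+0.6) = -0.6Δₒ = -0.6 × 168 = -101 kJ/mol.
Tetrahedral: e^4 t2^5, CFSE = 4(−0.6) + 5(+0.4) = -0.4Δₜ = -0.4 × (4/9) × 168 = -30 kJ/mol.
Subtracting, OSPE = -101 − (-30) = -71 kJ/mol.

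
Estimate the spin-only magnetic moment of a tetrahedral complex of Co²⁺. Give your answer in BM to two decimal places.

Co is in group 9, so Co²⁺ is d⁷ (9 − 2 = 7).
Tetrahedral fields are weak (Δₜ ≈ 4/9 Δₒ), so electrons fill high-spin.
Configuration: e^4 t2^3 → 3 unpaired electrons.
μ(spin-only) = √[3(3+2)] = √15 ≈ 3.87 BM.

3.87 BM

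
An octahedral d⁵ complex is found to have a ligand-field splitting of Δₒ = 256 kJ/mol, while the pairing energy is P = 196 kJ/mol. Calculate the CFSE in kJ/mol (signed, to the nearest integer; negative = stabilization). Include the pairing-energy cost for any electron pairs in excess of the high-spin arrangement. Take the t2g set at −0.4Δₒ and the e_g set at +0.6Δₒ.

-120

With Δₒ > P the complex is low-spin.
Filling d⁵ accordingly: t2g^5 e_g^0.
Orbital CFSE = -2.0Δₒ = -2.0 × 256 = -512 kJ/mol.
Excess pairs vs high-spin: 2 − 0 = 2; pairing cost = +392 kJ/mol.
Net CFSE = -512 + 392 = -120 kJ/mol.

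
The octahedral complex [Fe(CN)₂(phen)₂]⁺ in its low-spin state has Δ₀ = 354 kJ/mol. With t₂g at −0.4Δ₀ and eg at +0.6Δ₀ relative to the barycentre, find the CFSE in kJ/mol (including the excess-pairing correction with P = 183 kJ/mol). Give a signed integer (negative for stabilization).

Ligand charges: 2×(-1) from CN⁻ and 2×(+0) from phen sum to -2; with overall charge +1, Fe is +3.
Group 8 minus oxidation state +3 gives a d⁵ configuration for Fe³⁺.
The d⁵ electrons fill as t₂g⁵ eg⁰.
The orbital stabilization is -2.0Δ₀ = -2.0 × 354 = -708 kJ/mol.
High-spin d⁵ would be t₂g³ eg² with 0 pairs; low-spin has 2, so 2 excess pairs cost +2P = +366 kJ/mol.
Net CFSE = -708 + 366 = -342 kJ/mol.

-342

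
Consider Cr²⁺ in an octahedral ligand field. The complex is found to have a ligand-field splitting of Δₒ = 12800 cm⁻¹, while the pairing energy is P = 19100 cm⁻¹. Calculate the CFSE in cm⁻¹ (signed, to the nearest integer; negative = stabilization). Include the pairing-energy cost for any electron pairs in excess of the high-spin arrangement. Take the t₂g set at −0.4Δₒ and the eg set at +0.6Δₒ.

-7680

Cr²⁺: group 6, so d-count = 6 − 2 = 4.
Here Δₒ < P (12800 < 19100), so the high-spin state is favoured.
That gives t₂g³ eg¹.
Orbital CFSE = -0.6Δₒ = -0.6 × 12800 = -7680 cm⁻¹.
High-spin has no excess pairs, so no pairing correction applies.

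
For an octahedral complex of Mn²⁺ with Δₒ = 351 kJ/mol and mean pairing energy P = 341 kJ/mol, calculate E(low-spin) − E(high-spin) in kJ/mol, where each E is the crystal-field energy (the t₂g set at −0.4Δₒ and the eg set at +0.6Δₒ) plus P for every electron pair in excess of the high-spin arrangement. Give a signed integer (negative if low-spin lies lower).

-20

Mn is in group 7, so Mn²⁺ is d⁵ (7 − 2 = 5).
High-spin d⁵ fills as t₂g³ eg² with CFSE 3(−0.4) + 2(+0.6) = 0.0Δₒ = 0 kJ/mol.
Low-spin t₂g⁵ eg⁰ gives -2.0Δₒ = -702 kJ/mol, but forming 2 extra pairs costs 2P = 682 kJ/mol, so E(LS) = -702 + 682 = -20 kJ/mol.
The difference is -20 − (0) = -20 kJ/mol, so low-spin lies lower.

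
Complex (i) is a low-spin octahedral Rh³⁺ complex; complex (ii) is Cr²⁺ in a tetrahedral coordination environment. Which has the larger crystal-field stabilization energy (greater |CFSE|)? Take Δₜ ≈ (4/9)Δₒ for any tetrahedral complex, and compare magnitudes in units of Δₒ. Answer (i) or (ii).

(i): Rh sits in group 9; removing 3 electrons leaves Rh³⁺ with 9 − 3 = 6 d electrons; t₂g⁶ eg⁰, CFSE = -2.4Δₒ.
(ii): Cr²⁺: group 6, so d-count = 6 − 2 = 4; Tetrahedral fields are weak (Δₜ ≈ 4/9 Δₒ), so electrons fill high-spin; e² t₂², CFSE = -0.4Δₜ ≈ -0.18Δₒ.
So (i) has the larger |CFSE|.

(i)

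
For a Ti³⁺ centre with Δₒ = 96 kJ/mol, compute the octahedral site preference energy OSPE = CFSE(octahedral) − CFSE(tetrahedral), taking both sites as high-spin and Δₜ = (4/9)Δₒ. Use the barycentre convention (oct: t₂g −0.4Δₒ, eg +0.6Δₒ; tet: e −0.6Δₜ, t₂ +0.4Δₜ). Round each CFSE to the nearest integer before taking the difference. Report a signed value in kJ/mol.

-12

Ti³⁺: group 4, so d-count = 4 − 3 = 1.
Octahedral high-spin t2g^1 e_g^0: CFSE = -0.4 × 96 = -38 kJ/mol.
Tetrahedral: e^1 t2^0, CFSE = 1(−0.6) + 0(+0.4) = -0.6Δₜ = -0.6 × (4/9) × 96 = -26 kJ/mol.
OSPE = -38 − (-26) = -12 kJ/mol.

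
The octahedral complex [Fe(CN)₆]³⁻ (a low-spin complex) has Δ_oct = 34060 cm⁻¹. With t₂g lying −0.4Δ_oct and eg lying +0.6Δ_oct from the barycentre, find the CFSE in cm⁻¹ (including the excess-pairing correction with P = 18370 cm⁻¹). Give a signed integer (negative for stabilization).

-31380

Each CN⁻ contributes -1; 6 × (-1) = -6. With overall charge -3, Fe is in the +3 oxidation state.
Fe sits in group 8; removing 3 electrons leaves Fe³⁺ with 8 − 3 = 5 d electrons.
The d⁵ electrons fill as t₂g⁵ eg⁰.
CFSE(orbital) = 5×(-0.4Δ_oct) + 0×(0.6Δ_oct) = -2.0Δ_oct; with Δ_oct = 34060 cm⁻¹ that is -68120 cm⁻¹.
High-spin d⁵ would be t₂g³ eg² with 0 pairs; low-spin has 2, so 2 excess pairs cost +2P = +36740 cm⁻¹.
Overall CFSE = -68120 + 36740 = -31380 cm⁻¹.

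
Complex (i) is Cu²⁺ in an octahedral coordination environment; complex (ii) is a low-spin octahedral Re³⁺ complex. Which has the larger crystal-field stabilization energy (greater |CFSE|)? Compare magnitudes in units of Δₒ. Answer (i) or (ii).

(i): Group 11 minus oxidation state +2 gives a d⁹ configuration for Cu²⁺; t₂g⁶ eg³, CFSE = -0.6Δₒ.
(ii): Re sits in group 7; removing 3 electrons leaves Re³⁺ with 7 − 3 = 4 d electrons; t₂g⁴ eg⁰, CFSE = -1.6Δₒ.
So (ii) has the larger |CFSE|.

(ii)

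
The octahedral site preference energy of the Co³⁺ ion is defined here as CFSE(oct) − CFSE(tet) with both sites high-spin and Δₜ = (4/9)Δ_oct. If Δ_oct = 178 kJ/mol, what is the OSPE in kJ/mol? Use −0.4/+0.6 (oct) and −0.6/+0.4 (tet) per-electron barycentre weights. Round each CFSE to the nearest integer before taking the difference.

-24

Co sits in group 9; removing 3 electrons leaves Co³⁺ with 9 − 3 = 6 d electrons.
Octahedral (high-spin): t2g^4 e_g^2, CFSE = 4(−0.4) + 2(+0.6) = -0.4Δ_oct = -0.4 × 178 = -71 kJ/mol.
Tetrahedral: e^3 t2^3, CFSE = 3(−0.6) + 3(+0.4) = -0.6Δₜ = -0.6 × (4/9) × 178 = -47 kJ/mol.
OSPE = -71 − (-47) = -24 kJ/mol.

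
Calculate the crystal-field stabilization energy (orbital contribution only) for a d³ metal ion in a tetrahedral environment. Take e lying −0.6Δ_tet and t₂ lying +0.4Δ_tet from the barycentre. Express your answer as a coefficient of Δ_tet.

-0.8 Δ_tet

Tetrahedral fields are weak (Δₜ ≈ 4/9 Δₒ), so electrons fill high-spin.
Configuration: e² t₂¹.
CFSE = 2(-0.6Δ_tet) + 1(0.4Δ_tet) = -1.2Δ_tet + 0.4Δ_tet = -0.8Δ_tet.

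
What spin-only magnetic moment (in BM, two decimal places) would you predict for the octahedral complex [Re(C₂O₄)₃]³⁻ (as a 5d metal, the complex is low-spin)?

2.83 BM

Each C₂O₄²⁻ contributes -2; 3 × (-2) = -6. With overall charge -3, Re is in the +3 oxidation state.
Re³⁺: group 7, so d-count = 7 − 3 = 4.
Configuration: t2g^4 e_g^0 → 2 unpaired electrons.
μ(spin-only) = √[2(2+2)] = √8 ≈ 2.83 BM.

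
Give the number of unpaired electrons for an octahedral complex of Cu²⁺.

Cu sits in group 11; removing 2 electrons leaves Cu²⁺ with 11 − 2 = 9 d electrons.
Configuration: t₂g⁶ eg³, giving 1 unpaired electron.

1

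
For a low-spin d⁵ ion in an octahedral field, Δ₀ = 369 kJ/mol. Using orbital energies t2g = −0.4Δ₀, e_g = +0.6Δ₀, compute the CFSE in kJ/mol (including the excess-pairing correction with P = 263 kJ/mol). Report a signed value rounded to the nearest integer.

-212

Electron filling gives t2g^5 e_g^0.
The orbital stabilization is -2.0Δ₀ = -2.0 × 369 = -738 kJ/mol.
Pairing penalty: 2 pairs vs 0 in the high-spin reference → 2 extra × P = 526 kJ/mol.
Combining: -738 + 526 = -212 kJ/mol.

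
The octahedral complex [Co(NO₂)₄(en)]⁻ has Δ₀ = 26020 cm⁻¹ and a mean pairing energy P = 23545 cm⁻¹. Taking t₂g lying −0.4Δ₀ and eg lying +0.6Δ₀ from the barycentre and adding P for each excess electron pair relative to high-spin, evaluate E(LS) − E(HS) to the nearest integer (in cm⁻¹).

Ligand charges: 4×(-1) from NO₂⁻ and 1×(+0) from en sum to -4; with overall charge -1, Co is +3.
Co is in group 9, so Co³⁺ is d⁶ (9 − 3 = 6).
In the high-spin limit (t₂g⁴ eg²) the orbital term is -0.4Δ₀ = -10408 cm⁻¹, with no excess pairing.
Low-spin t₂g⁶ eg⁰ gives -2.4Δ₀ = -62448 cm⁻¹, but forming 2 extra pairs costs 2P = 47090 cm⁻¹, so E(LS) = -62448 + 47090 = -15358 cm⁻¹.
Thus E(LS) − E(HS) = -4950 cm⁻¹.

-4950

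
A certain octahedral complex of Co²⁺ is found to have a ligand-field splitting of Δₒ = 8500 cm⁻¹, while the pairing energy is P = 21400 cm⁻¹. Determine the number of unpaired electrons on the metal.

3

Co²⁺: group 9, so d-count = 9 − 2 = 7.
Δₒ < P, so pairing is avoided: the ground state is high-spin.
That gives t₂g⁵ eg².
Unpaired electrons: 3.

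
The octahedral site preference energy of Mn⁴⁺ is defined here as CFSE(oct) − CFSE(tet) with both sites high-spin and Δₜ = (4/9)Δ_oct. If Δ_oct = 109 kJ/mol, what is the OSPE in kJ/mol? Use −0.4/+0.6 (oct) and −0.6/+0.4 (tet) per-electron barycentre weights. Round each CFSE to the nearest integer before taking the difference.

Mn is in group 7, so Mn⁴⁺ is d³ (7 − 4 = 3).
Octahedral (high-spin): t2g^3 e_g^0, CFSE = 3(−0.4) + 0(+0.6) = -1.2Δ_oct = -1.2 × 109 = -131 kJ/mol.
In a tetrahedral site the filling is e^2 t2^1: CFSE(tet) = -0.8Δₜ = -0.8 × (4/9)(109) = -39 kJ/mol.
Subtracting, OSPE = -131 − (-39) = -92 kJ/mol.

-92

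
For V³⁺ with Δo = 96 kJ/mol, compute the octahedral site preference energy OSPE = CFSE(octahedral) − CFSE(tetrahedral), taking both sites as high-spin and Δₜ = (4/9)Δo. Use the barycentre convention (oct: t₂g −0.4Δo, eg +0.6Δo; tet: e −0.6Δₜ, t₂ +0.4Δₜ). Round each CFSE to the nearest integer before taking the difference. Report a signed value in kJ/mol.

V³⁺: group 5, so d-count = 5 − 3 = 2.
Octahedral high-spin t2g^2 e_g^0: CFSE = -0.8 × 96 = -77 kJ/mol.
Tetrahedral: e^2 t2^0, CFSE = 2(−0.6) + 0(+0.4) = -1.2Δₜ = -1.2 × (4/9) × 96 = -51 kJ/mol.
OSPE = -77 − (-51) = -26 kJ/mol.

-26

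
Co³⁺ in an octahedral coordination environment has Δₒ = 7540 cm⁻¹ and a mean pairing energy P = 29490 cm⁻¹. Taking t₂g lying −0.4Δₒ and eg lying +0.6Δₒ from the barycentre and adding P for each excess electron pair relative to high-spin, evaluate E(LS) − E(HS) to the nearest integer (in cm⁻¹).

43900

Co is in group 9, so Co³⁺ is d⁶ (9 − 3 = 6).
High-spin: t₂g⁴ eg², CFSE = -0.4Δₒ = -3016 cm⁻¹.
Low-spin: t₂g⁶ eg⁰, orbital CFSE = -2.4Δₒ = -18096 cm⁻¹; plus 2 excess pairs × P = +58980 cm⁻¹; total 40884 cm⁻¹.
The difference is 40884 − (-3016) = 43900 cm⁻¹, so high-spin lies lower.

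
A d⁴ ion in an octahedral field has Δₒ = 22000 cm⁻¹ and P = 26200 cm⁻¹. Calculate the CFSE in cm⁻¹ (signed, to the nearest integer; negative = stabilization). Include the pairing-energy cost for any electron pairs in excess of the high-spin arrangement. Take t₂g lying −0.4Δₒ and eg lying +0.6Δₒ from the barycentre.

-13200

Here Δₒ < P (22000 < 26200), so the high-spin state is favoured.
That gives t₂g³ eg¹.
Orbital CFSE = -0.6Δₒ = -0.6 × 22000 = -13200 cm⁻¹.
High-spin has no excess pairs, so no pairing correction applies.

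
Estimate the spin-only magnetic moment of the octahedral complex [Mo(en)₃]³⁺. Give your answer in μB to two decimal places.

3.87 μB

en is neutral, so the +3 overall charge sits on Mo: oxidation state +3.
Mo is in group 6, so Mo³⁺ is d³ (6 − 3 = 3).
For octahedral d³ the high- and low-spin configurations coincide.
Configuration: t₂g³ eg⁰ → 3 unpaired electrons.
μ(spin-only) = √[3(3+2)] = √15 ≈ 3.87 μB.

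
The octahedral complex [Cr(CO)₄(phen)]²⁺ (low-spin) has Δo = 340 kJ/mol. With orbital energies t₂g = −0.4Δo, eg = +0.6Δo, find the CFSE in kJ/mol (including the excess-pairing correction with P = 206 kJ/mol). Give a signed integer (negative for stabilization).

-338

Ligand charges: 4×(+0) from CO and 1×(+0) from phen sum to +0; with overall charge +2, Cr is +2.
Cr is in group 6, so Cr²⁺ is d⁴ (6 − 2 = 4).
Electron filling gives t₂g⁴ eg⁰.
CFSE(orbital) = 4×(-0.4Δo) + 0×(0.6Δo) = -1.6Δo; with Δo = 340 kJ/mol that is -544 kJ/mol.
High-spin d⁴ would be t₂g³ eg¹ with 0 pairs; low-spin has 1, so 1 excess pair costs +1P = +206 kJ/mol.
Net CFSE = -544 + 206 = -338 kJ/mol.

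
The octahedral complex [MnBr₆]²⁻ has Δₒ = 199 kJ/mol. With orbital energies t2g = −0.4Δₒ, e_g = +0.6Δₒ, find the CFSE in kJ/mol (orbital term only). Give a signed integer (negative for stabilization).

-239

Each Br⁻ contributes -1; 6 × (-1) = -6. With overall charge -2, Mn is in the +4 oxidation state.
Mn⁴⁺: group 7, so d-count = 7 − 4 = 3.
For octahedral d³ the high- and low-spin configurations coincide.
Configuration: t2g^3 e_g^0.
Orbital CFSE = 3(-0.4) + 0(0.6) = -1.2Δₒ = -1.2 × 199 = -239 kJ/mol.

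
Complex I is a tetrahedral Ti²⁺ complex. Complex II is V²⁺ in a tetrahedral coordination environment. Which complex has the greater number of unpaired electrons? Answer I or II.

II

I: Ti is in group 4, so Ti²⁺ is d² (4 − 2 = 2); Tetrahedral fields are weak (Δₜ ≈ 4/9 Δₒ), so electrons fill high-spin; e^2 t2^0 → 2 unpaired.
II: V²⁺: group 5, so d-count = 5 − 2 = 3; With tetrahedral geometry the complex is necessarily high-spin; e² t₂¹ → 3 unpaired.
So II has more unpaired electrons.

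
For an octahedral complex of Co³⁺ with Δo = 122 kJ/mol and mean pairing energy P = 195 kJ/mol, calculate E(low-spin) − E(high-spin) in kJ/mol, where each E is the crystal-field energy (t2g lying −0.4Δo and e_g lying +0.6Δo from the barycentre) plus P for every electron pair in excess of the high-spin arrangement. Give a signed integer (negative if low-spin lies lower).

Co is in group 9, so Co³⁺ is d⁶ (9 − 3 = 6).
High-spin d⁶ fills as t2g^4 e_g^2 with CFSE 4(−0.4) + 2(+0.6) = -0.4Δo = -49 kJ/mol.
Low-spin: t2g^6 e_g^0, orbital CFSE = -2.4Δo = -293 kJ/mol; plus 2 excess pairs × P = +390 kJ/mol; total 97 kJ/mol.
E(LS) − E(HS) = 97 − (-49) = 146 kJ/mol.

146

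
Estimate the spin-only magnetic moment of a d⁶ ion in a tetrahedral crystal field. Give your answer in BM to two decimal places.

Tetrahedral fields are weak (Δₜ ≈ 4/9 Δₒ), so electrons fill high-spin.
Configuration: e³ t₂³ → 4 unpaired electrons.
μ(spin-only) = √[4(4+2)] = √24 ≈ 4.90 BM.

4.90 BM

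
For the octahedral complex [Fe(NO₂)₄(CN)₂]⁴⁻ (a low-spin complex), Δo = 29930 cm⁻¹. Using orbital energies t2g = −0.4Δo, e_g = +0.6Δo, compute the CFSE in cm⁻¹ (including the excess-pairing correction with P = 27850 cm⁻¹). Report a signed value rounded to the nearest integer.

Ligand charges: 4×(-1) from NO₂⁻ and 2×(-1) from CN⁻ sum to -6; with overall charge -4, Fe is +2.
Group 8 minus oxidation state +2 gives a d⁶ configuration for Fe²⁺.
The d⁶ electrons fill as t2g^6 e_g^0.
CFSE(orbital) = 6×(-0.4Δo) + 0×(0.6Δo) = -2.4Δo; with Δo = 29930 cm⁻¹ that is -71832 cm⁻¹.
High-spin d⁶ would be t2g^4 e_g^2 with 1 pair; low-spin has 3, so 2 excess pairs cost +2P = +55700 cm⁻¹.
Overall CFSE = -71832 + 55700 = -16132 cm⁻¹.

-16132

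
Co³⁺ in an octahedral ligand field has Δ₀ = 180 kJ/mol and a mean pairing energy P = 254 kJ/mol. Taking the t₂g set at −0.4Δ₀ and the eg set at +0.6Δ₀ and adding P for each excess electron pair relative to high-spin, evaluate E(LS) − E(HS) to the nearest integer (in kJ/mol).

Co is in group 9, so Co³⁺ is d⁶ (9 − 3 = 6).
High-spin: t₂g⁴ eg², CFSE = -0.4Δ₀ = -72 kJ/mol.
For low-spin the configuration is t₂g⁶ eg⁰: orbital energy -2.4 × 180 = -432 kJ/mol, and 2 additional pairs relative to high-spin add 508 kJ/mol, giving 76 kJ/mol.
The difference is 76 − (-72) = 148 kJ/mol, so high-spin lies lower.

148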